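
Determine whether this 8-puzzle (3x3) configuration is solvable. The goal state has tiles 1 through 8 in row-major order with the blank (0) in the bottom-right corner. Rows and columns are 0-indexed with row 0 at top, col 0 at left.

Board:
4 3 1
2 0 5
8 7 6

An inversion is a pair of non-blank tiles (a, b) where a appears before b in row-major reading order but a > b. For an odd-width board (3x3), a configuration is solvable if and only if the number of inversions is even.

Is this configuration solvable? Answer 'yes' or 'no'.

Inversions (pairs i<j in row-major order where tile[i] > tile[j] > 0): 8
8 is even, so the puzzle is solvable.

Answer: yes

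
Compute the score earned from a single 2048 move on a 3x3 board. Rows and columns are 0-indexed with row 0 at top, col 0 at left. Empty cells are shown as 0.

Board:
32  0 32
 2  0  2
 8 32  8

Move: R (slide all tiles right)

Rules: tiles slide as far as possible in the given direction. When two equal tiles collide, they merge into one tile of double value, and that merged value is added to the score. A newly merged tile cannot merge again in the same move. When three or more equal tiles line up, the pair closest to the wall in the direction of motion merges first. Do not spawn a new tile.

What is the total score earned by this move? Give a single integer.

Answer: 68

Derivation:
Slide right:
row 0: [32, 0, 32] -> [0, 0, 64]  score +64 (running 64)
row 1: [2, 0, 2] -> [0, 0, 4]  score +4 (running 68)
row 2: [8, 32, 8] -> [8, 32, 8]  score +0 (running 68)
Board after move:
 0  0 64
 0  0  4
 8 32  8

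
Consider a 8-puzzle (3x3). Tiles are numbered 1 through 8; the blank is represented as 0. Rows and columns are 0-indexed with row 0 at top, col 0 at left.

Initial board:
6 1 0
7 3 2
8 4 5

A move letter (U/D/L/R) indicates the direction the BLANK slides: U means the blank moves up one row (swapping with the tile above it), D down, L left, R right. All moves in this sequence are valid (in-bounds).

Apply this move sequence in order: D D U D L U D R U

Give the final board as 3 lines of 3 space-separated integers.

After move 1 (D):
6 1 2
7 3 0
8 4 5

After move 2 (D):
6 1 2
7 3 5
8 4 0

After move 3 (U):
6 1 2
7 3 0
8 4 5

After move 4 (D):
6 1 2
7 3 5
8 4 0

After move 5 (L):
6 1 2
7 3 5
8 0 4

After move 6 (U):
6 1 2
7 0 5
8 3 4

After move 7 (D):
6 1 2
7 3 5
8 0 4

After move 8 (R):
6 1 2
7 3 5
8 4 0

After move 9 (U):
6 1 2
7 3 0
8 4 5

Answer: 6 1 2
7 3 0
8 4 5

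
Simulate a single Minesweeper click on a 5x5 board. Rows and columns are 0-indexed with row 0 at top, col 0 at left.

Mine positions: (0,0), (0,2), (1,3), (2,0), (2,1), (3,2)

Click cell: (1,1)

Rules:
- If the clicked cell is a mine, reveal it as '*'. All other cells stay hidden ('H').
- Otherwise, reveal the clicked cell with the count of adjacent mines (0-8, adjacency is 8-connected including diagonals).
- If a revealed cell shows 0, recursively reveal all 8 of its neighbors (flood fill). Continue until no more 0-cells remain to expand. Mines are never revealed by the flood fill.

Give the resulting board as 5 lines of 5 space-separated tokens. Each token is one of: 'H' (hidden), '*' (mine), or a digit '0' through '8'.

H H H H H
H 4 H H H
H H H H H
H H H H H
H H H H H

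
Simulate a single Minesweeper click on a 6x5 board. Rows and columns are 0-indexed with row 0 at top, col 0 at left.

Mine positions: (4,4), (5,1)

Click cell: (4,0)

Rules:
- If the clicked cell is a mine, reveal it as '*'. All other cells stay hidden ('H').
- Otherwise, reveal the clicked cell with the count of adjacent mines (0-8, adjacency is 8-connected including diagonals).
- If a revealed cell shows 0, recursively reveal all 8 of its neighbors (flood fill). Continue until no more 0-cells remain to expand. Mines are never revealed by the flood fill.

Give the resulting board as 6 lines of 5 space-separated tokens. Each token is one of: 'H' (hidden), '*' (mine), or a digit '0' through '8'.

H H H H H
H H H H H
H H H H H
H H H H H
1 H H H H
H H H H H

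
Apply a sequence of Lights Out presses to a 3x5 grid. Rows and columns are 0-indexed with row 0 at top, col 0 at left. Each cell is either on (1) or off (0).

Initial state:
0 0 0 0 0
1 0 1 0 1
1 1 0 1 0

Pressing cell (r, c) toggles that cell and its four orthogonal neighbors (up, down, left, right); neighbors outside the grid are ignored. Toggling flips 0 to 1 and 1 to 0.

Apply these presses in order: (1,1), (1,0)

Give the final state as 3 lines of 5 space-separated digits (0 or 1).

After press 1 at (1,1):
0 1 0 0 0
0 1 0 0 1
1 0 0 1 0

After press 2 at (1,0):
1 1 0 0 0
1 0 0 0 1
0 0 0 1 0

Answer: 1 1 0 0 0
1 0 0 0 1
0 0 0 1 0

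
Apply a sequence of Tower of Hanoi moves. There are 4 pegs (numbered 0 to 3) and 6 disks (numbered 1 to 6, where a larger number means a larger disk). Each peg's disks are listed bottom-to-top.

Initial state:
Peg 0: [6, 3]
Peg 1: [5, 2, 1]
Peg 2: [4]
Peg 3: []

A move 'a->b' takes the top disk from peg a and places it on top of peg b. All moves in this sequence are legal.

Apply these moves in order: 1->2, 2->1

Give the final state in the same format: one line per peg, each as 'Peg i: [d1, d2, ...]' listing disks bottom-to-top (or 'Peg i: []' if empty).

After move 1 (1->2):
Peg 0: [6, 3]
Peg 1: [5, 2]
Peg 2: [4, 1]
Peg 3: []

After move 2 (2->1):
Peg 0: [6, 3]
Peg 1: [5, 2, 1]
Peg 2: [4]
Peg 3: []

Answer: Peg 0: [6, 3]
Peg 1: [5, 2, 1]
Peg 2: [4]
Peg 3: []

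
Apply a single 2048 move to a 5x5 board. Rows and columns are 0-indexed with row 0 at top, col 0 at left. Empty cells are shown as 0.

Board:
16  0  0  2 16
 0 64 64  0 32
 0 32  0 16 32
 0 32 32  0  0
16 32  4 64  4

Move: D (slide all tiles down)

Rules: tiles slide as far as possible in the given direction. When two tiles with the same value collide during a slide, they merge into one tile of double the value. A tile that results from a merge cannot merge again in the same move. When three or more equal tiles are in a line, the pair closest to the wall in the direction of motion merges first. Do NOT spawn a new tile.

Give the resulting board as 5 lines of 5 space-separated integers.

Answer:  0  0  0  0  0
 0  0  0  0  0
 0 64 64  2 16
 0 32 32 16 64
32 64  4 64  4

Derivation:
Slide down:
col 0: [16, 0, 0, 0, 16] -> [0, 0, 0, 0, 32]
col 1: [0, 64, 32, 32, 32] -> [0, 0, 64, 32, 64]
col 2: [0, 64, 0, 32, 4] -> [0, 0, 64, 32, 4]
col 3: [2, 0, 16, 0, 64] -> [0, 0, 2, 16, 64]
col 4: [16, 32, 32, 0, 4] -> [0, 0, 16, 64, 4]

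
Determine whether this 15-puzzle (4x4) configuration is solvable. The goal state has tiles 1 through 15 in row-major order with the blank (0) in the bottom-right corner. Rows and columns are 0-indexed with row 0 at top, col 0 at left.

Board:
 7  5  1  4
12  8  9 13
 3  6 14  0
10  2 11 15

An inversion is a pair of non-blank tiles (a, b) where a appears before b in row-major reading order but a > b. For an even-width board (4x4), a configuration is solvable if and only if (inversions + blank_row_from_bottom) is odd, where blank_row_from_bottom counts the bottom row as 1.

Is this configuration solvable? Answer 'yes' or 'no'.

Inversions: 36
Blank is in row 2 (0-indexed from top), which is row 2 counting from the bottom (bottom = 1).
36 + 2 = 38, which is even, so the puzzle is not solvable.

Answer: no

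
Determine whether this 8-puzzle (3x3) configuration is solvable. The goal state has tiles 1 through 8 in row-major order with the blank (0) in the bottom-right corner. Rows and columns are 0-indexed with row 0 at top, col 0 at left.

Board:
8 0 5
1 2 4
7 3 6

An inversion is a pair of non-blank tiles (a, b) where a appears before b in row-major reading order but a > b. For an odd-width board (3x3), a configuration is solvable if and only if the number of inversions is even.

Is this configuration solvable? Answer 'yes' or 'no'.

Inversions (pairs i<j in row-major order where tile[i] > tile[j] > 0): 14
14 is even, so the puzzle is solvable.

Answer: yes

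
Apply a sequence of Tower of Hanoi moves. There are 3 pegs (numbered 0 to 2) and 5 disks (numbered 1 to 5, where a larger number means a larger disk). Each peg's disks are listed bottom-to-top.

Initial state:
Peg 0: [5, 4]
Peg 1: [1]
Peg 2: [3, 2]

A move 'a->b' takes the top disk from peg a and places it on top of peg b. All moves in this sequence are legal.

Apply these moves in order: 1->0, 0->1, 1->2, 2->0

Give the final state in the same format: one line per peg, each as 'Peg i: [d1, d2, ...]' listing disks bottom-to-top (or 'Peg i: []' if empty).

After move 1 (1->0):
Peg 0: [5, 4, 1]
Peg 1: []
Peg 2: [3, 2]

After move 2 (0->1):
Peg 0: [5, 4]
Peg 1: [1]
Peg 2: [3, 2]

After move 3 (1->2):
Peg 0: [5, 4]
Peg 1: []
Peg 2: [3, 2, 1]

After move 4 (2->0):
Peg 0: [5, 4, 1]
Peg 1: []
Peg 2: [3, 2]

Answer: Peg 0: [5, 4, 1]
Peg 1: []
Peg 2: [3, 2]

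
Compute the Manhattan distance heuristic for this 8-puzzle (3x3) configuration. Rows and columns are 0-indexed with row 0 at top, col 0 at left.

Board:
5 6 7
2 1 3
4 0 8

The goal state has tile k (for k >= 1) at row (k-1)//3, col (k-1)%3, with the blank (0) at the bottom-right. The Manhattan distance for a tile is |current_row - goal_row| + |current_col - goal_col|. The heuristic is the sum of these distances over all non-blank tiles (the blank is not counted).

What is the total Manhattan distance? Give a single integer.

Answer: 15

Derivation:
Tile 5: (0,0)->(1,1) = 2
Tile 6: (0,1)->(1,2) = 2
Tile 7: (0,2)->(2,0) = 4
Tile 2: (1,0)->(0,1) = 2
Tile 1: (1,1)->(0,0) = 2
Tile 3: (1,2)->(0,2) = 1
Tile 4: (2,0)->(1,0) = 1
Tile 8: (2,2)->(2,1) = 1
Sum: 2 + 2 + 4 + 2 + 2 + 1 + 1 + 1 = 15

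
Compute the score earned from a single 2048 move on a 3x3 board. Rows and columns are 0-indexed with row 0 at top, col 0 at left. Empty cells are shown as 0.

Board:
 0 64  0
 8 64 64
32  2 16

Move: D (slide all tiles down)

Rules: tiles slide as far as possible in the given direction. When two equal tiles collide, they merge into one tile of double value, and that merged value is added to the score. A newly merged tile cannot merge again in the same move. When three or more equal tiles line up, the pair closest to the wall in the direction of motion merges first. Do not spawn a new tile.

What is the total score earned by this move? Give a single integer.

Answer: 128

Derivation:
Slide down:
col 0: [0, 8, 32] -> [0, 8, 32]  score +0 (running 0)
col 1: [64, 64, 2] -> [0, 128, 2]  score +128 (running 128)
col 2: [0, 64, 16] -> [0, 64, 16]  score +0 (running 128)
Board after move:
  0   0   0
  8 128  64
 32   2  16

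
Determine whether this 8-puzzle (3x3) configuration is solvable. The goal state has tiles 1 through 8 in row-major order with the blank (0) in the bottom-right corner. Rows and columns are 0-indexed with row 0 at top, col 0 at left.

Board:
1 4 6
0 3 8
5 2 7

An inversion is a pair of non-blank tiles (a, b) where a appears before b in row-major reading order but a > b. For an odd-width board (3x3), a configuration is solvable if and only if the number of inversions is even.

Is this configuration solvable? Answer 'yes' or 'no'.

Inversions (pairs i<j in row-major order where tile[i] > tile[j] > 0): 10
10 is even, so the puzzle is solvable.

Answer: yes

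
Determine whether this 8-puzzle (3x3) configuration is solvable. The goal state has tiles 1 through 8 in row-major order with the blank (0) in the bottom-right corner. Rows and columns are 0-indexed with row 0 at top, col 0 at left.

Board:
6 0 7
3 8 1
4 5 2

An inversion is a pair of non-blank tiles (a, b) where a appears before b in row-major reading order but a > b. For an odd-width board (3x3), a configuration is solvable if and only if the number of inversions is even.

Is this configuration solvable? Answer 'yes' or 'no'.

Inversions (pairs i<j in row-major order where tile[i] > tile[j] > 0): 18
18 is even, so the puzzle is solvable.

Answer: yes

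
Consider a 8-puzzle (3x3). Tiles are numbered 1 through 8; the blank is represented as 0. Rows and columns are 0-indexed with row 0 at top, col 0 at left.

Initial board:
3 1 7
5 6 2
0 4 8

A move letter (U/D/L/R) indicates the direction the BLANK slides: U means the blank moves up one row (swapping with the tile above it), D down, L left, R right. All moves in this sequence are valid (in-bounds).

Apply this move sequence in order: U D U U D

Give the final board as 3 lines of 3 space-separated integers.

Answer: 3 1 7
0 6 2
5 4 8

Derivation:
After move 1 (U):
3 1 7
0 6 2
5 4 8

After move 2 (D):
3 1 7
5 6 2
0 4 8

After move 3 (U):
3 1 7
0 6 2
5 4 8

After move 4 (U):
0 1 7
3 6 2
5 4 8

After move 5 (D):
3 1 7
0 6 2
5 4 8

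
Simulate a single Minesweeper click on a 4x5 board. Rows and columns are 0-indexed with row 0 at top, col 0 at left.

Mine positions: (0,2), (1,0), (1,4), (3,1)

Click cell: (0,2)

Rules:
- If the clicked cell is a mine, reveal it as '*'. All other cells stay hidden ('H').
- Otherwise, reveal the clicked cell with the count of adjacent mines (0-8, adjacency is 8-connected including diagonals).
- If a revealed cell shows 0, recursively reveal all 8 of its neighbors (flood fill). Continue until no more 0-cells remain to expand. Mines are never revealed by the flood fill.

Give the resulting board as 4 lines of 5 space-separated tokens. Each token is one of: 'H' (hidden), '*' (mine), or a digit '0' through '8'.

H H * H H
H H H H H
H H H H H
H H H H H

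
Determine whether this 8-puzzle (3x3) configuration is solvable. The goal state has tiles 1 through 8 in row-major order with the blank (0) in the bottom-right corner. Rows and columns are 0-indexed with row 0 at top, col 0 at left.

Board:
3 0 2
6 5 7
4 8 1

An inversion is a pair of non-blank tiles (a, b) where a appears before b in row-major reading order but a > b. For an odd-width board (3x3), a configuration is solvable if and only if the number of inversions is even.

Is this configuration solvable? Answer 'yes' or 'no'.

Inversions (pairs i<j in row-major order where tile[i] > tile[j] > 0): 12
12 is even, so the puzzle is solvable.

Answer: yes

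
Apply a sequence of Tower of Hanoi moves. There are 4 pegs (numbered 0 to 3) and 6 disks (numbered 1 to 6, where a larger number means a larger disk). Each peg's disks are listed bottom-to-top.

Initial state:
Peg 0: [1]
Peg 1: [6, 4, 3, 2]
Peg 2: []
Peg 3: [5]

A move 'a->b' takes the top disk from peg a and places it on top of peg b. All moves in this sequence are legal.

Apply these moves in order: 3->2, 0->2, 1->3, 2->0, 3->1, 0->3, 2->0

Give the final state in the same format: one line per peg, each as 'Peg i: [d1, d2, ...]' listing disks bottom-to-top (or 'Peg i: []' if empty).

Answer: Peg 0: [5]
Peg 1: [6, 4, 3, 2]
Peg 2: []
Peg 3: [1]

Derivation:
After move 1 (3->2):
Peg 0: [1]
Peg 1: [6, 4, 3, 2]
Peg 2: [5]
Peg 3: []

After move 2 (0->2):
Peg 0: []
Peg 1: [6, 4, 3, 2]
Peg 2: [5, 1]
Peg 3: []

After move 3 (1->3):
Peg 0: []
Peg 1: [6, 4, 3]
Peg 2: [5, 1]
Peg 3: [2]

After move 4 (2->0):
Peg 0: [1]
Peg 1: [6, 4, 3]
Peg 2: [5]
Peg 3: [2]

After move 5 (3->1):
Peg 0: [1]
Peg 1: [6, 4, 3, 2]
Peg 2: [5]
Peg 3: []

After move 6 (0->3):
Peg 0: []
Peg 1: [6, 4, 3, 2]
Peg 2: [5]
Peg 3: [1]

After move 7 (2->0):
Peg 0: [5]
Peg 1: [6, 4, 3, 2]
Peg 2: []
Peg 3: [1]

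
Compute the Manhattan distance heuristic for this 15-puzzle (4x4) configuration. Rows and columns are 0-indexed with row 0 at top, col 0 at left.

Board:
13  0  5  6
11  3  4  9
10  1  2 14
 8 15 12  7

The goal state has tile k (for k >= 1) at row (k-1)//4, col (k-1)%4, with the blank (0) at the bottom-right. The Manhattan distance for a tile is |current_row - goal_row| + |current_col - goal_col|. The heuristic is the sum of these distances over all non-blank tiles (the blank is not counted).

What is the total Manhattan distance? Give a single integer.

Answer: 41

Derivation:
Tile 13: (0,0)->(3,0) = 3
Tile 5: (0,2)->(1,0) = 3
Tile 6: (0,3)->(1,1) = 3
Tile 11: (1,0)->(2,2) = 3
Tile 3: (1,1)->(0,2) = 2
Tile 4: (1,2)->(0,3) = 2
Tile 9: (1,3)->(2,0) = 4
Tile 10: (2,0)->(2,1) = 1
Tile 1: (2,1)->(0,0) = 3
Tile 2: (2,2)->(0,1) = 3
Tile 14: (2,3)->(3,1) = 3
Tile 8: (3,0)->(1,3) = 5
Tile 15: (3,1)->(3,2) = 1
Tile 12: (3,2)->(2,3) = 2
Tile 7: (3,3)->(1,2) = 3
Sum: 3 + 3 + 3 + 3 + 2 + 2 + 4 + 1 + 3 + 3 + 3 + 5 + 1 + 2 + 3 = 41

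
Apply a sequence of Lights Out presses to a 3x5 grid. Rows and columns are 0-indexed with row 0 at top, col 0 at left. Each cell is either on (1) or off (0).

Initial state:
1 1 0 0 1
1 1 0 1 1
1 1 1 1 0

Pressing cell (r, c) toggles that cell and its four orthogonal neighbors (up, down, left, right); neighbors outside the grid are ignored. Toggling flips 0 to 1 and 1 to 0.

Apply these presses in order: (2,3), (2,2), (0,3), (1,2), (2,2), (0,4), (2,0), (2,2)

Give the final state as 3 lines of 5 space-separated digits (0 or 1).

After press 1 at (2,3):
1 1 0 0 1
1 1 0 0 1
1 1 0 0 1

After press 2 at (2,2):
1 1 0 0 1
1 1 1 0 1
1 0 1 1 1

After press 3 at (0,3):
1 1 1 1 0
1 1 1 1 1
1 0 1 1 1

After press 4 at (1,2):
1 1 0 1 0
1 0 0 0 1
1 0 0 1 1

After press 5 at (2,2):
1 1 0 1 0
1 0 1 0 1
1 1 1 0 1

After press 6 at (0,4):
1 1 0 0 1
1 0 1 0 0
1 1 1 0 1

After press 7 at (2,0):
1 1 0 0 1
0 0 1 0 0
0 0 1 0 1

After press 8 at (2,2):
1 1 0 0 1
0 0 0 0 0
0 1 0 1 1

Answer: 1 1 0 0 1
0 0 0 0 0
0 1 0 1 1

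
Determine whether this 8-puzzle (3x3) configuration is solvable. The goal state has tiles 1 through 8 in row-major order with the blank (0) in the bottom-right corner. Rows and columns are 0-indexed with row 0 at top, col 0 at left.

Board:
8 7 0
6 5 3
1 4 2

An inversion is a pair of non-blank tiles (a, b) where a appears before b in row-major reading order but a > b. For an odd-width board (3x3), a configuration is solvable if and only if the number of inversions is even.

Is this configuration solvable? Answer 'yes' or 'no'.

Answer: no

Derivation:
Inversions (pairs i<j in row-major order where tile[i] > tile[j] > 0): 25
25 is odd, so the puzzle is not solvable.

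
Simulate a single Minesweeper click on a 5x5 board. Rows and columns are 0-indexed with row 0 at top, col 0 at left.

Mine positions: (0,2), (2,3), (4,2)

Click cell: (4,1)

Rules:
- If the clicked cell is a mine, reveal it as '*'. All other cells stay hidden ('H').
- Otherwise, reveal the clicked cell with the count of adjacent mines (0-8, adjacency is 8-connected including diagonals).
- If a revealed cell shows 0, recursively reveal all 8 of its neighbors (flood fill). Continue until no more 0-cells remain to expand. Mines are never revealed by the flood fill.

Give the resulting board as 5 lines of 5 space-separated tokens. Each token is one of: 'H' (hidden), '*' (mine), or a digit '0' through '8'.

H H H H H
H H H H H
H H H H H
H H H H H
H 1 H H H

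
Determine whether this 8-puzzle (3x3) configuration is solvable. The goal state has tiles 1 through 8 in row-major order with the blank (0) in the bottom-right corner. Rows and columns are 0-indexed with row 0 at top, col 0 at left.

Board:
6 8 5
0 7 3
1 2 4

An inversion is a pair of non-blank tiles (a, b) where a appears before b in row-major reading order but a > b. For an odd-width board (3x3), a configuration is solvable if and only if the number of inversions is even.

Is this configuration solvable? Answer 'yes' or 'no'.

Answer: no

Derivation:
Inversions (pairs i<j in row-major order where tile[i] > tile[j] > 0): 21
21 is odd, so the puzzle is not solvable.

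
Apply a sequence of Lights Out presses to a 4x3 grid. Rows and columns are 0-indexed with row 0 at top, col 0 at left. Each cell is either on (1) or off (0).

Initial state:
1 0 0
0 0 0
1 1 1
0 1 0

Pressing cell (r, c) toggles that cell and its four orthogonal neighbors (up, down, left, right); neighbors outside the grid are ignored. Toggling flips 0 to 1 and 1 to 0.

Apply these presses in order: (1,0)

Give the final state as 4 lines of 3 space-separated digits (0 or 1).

Answer: 0 0 0
1 1 0
0 1 1
0 1 0

Derivation:
After press 1 at (1,0):
0 0 0
1 1 0
0 1 1
0 1 0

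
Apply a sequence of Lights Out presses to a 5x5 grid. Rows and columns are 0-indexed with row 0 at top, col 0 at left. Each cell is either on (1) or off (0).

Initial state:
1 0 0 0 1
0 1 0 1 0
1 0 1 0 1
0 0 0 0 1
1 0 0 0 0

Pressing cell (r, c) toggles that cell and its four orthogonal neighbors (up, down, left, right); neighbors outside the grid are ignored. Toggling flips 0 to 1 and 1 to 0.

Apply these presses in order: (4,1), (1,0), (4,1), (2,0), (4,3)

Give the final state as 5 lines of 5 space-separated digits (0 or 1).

Answer: 0 0 0 0 1
0 0 0 1 0
1 1 1 0 1
1 0 0 1 1
1 0 1 1 1

Derivation:
After press 1 at (4,1):
1 0 0 0 1
0 1 0 1 0
1 0 1 0 1
0 1 0 0 1
0 1 1 0 0

After press 2 at (1,0):
0 0 0 0 1
1 0 0 1 0
0 0 1 0 1
0 1 0 0 1
0 1 1 0 0

After press 3 at (4,1):
0 0 0 0 1
1 0 0 1 0
0 0 1 0 1
0 0 0 0 1
1 0 0 0 0

After press 4 at (2,0):
0 0 0 0 1
0 0 0 1 0
1 1 1 0 1
1 0 0 0 1
1 0 0 0 0

After press 5 at (4,3):
0 0 0 0 1
0 0 0 1 0
1 1 1 0 1
1 0 0 1 1
1 0 1 1 1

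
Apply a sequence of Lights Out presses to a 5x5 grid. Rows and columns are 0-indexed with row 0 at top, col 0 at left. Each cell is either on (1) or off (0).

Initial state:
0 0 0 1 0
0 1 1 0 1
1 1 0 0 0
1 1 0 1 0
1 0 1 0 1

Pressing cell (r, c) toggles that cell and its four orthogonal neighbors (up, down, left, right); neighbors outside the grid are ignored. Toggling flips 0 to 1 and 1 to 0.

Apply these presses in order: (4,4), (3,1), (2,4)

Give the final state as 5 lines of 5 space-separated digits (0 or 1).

After press 1 at (4,4):
0 0 0 1 0
0 1 1 0 1
1 1 0 0 0
1 1 0 1 1
1 0 1 1 0

After press 2 at (3,1):
0 0 0 1 0
0 1 1 0 1
1 0 0 0 0
0 0 1 1 1
1 1 1 1 0

After press 3 at (2,4):
0 0 0 1 0
0 1 1 0 0
1 0 0 1 1
0 0 1 1 0
1 1 1 1 0

Answer: 0 0 0 1 0
0 1 1 0 0
1 0 0 1 1
0 0 1 1 0
1 1 1 1 0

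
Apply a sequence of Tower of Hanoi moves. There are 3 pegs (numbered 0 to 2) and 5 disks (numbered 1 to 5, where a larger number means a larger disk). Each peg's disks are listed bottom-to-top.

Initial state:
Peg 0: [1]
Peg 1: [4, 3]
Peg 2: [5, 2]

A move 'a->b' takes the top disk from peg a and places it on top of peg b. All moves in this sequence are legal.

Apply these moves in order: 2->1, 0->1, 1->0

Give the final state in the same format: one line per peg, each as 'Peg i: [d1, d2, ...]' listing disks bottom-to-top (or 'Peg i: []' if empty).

Answer: Peg 0: [1]
Peg 1: [4, 3, 2]
Peg 2: [5]

Derivation:
After move 1 (2->1):
Peg 0: [1]
Peg 1: [4, 3, 2]
Peg 2: [5]

After move 2 (0->1):
Peg 0: []
Peg 1: [4, 3, 2, 1]
Peg 2: [5]

After move 3 (1->0):
Peg 0: [1]
Peg 1: [4, 3, 2]
Peg 2: [5]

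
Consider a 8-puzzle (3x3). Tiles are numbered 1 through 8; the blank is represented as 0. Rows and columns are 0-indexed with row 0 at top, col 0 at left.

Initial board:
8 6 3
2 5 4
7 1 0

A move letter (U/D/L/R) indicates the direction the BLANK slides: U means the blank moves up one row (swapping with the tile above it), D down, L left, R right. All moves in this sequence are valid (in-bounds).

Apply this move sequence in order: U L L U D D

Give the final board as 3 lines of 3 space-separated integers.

After move 1 (U):
8 6 3
2 5 0
7 1 4

After move 2 (L):
8 6 3
2 0 5
7 1 4

After move 3 (L):
8 6 3
0 2 5
7 1 4

After move 4 (U):
0 6 3
8 2 5
7 1 4

After move 5 (D):
8 6 3
0 2 5
7 1 4

After move 6 (D):
8 6 3
7 2 5
0 1 4

Answer: 8 6 3
7 2 5
0 1 4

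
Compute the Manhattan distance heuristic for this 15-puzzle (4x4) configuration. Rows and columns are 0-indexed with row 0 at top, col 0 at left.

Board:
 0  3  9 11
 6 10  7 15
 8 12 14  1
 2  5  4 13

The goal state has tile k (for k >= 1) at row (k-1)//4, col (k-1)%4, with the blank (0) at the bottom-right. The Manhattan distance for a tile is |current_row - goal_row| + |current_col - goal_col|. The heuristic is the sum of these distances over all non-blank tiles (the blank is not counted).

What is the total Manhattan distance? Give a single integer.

Answer: 40

Derivation:
Tile 3: (0,1)->(0,2) = 1
Tile 9: (0,2)->(2,0) = 4
Tile 11: (0,3)->(2,2) = 3
Tile 6: (1,0)->(1,1) = 1
Tile 10: (1,1)->(2,1) = 1
Tile 7: (1,2)->(1,2) = 0
Tile 15: (1,3)->(3,2) = 3
Tile 8: (2,0)->(1,3) = 4
Tile 12: (2,1)->(2,3) = 2
Tile 14: (2,2)->(3,1) = 2
Tile 1: (2,3)->(0,0) = 5
Tile 2: (3,0)->(0,1) = 4
Tile 5: (3,1)->(1,0) = 3
Tile 4: (3,2)->(0,3) = 4
Tile 13: (3,3)->(3,0) = 3
Sum: 1 + 4 + 3 + 1 + 1 + 0 + 3 + 4 + 2 + 2 + 5 + 4 + 3 + 4 + 3 = 40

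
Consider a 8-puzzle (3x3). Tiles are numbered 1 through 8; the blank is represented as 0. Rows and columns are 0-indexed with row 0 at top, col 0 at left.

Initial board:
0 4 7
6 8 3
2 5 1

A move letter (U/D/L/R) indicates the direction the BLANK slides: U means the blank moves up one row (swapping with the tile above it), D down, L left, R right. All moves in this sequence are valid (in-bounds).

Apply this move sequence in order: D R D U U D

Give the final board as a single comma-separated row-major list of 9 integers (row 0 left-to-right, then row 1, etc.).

Answer: 6, 4, 7, 8, 0, 3, 2, 5, 1

Derivation:
After move 1 (D):
6 4 7
0 8 3
2 5 1

After move 2 (R):
6 4 7
8 0 3
2 5 1

After move 3 (D):
6 4 7
8 5 3
2 0 1

After move 4 (U):
6 4 7
8 0 3
2 5 1

After move 5 (U):
6 0 7
8 4 3
2 5 1

After move 6 (D):
6 4 7
8 0 3
2 5 1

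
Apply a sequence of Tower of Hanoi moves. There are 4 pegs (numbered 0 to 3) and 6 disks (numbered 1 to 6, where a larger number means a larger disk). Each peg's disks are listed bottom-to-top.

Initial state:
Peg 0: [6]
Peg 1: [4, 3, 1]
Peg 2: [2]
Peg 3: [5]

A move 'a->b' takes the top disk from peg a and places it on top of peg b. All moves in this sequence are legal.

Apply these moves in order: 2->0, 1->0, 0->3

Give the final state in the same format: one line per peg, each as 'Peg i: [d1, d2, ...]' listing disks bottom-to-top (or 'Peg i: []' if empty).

After move 1 (2->0):
Peg 0: [6, 2]
Peg 1: [4, 3, 1]
Peg 2: []
Peg 3: [5]

After move 2 (1->0):
Peg 0: [6, 2, 1]
Peg 1: [4, 3]
Peg 2: []
Peg 3: [5]

After move 3 (0->3):
Peg 0: [6, 2]
Peg 1: [4, 3]
Peg 2: []
Peg 3: [5, 1]

Answer: Peg 0: [6, 2]
Peg 1: [4, 3]
Peg 2: []
Peg 3: [5, 1]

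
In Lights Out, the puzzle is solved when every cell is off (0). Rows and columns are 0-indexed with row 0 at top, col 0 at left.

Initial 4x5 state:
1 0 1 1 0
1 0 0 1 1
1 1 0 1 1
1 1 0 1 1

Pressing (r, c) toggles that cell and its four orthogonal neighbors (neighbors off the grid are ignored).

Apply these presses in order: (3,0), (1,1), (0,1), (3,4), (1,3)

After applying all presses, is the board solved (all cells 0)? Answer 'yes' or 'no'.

After press 1 at (3,0):
1 0 1 1 0
1 0 0 1 1
0 1 0 1 1
0 0 0 1 1

After press 2 at (1,1):
1 1 1 1 0
0 1 1 1 1
0 0 0 1 1
0 0 0 1 1

After press 3 at (0,1):
0 0 0 1 0
0 0 1 1 1
0 0 0 1 1
0 0 0 1 1

After press 4 at (3,4):
0 0 0 1 0
0 0 1 1 1
0 0 0 1 0
0 0 0 0 0

After press 5 at (1,3):
0 0 0 0 0
0 0 0 0 0
0 0 0 0 0
0 0 0 0 0

Lights still on: 0

Answer: yes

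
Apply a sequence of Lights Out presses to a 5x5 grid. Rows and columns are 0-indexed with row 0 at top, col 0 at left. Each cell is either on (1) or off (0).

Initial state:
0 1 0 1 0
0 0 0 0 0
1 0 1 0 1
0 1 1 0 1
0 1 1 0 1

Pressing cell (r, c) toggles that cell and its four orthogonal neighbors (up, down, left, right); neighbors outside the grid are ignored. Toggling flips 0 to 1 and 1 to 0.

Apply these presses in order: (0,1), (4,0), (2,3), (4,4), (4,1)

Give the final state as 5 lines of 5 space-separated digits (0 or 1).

After press 1 at (0,1):
1 0 1 1 0
0 1 0 0 0
1 0 1 0 1
0 1 1 0 1
0 1 1 0 1

After press 2 at (4,0):
1 0 1 1 0
0 1 0 0 0
1 0 1 0 1
1 1 1 0 1
1 0 1 0 1

After press 3 at (2,3):
1 0 1 1 0
0 1 0 1 0
1 0 0 1 0
1 1 1 1 1
1 0 1 0 1

After press 4 at (4,4):
1 0 1 1 0
0 1 0 1 0
1 0 0 1 0
1 1 1 1 0
1 0 1 1 0

After press 5 at (4,1):
1 0 1 1 0
0 1 0 1 0
1 0 0 1 0
1 0 1 1 0
0 1 0 1 0

Answer: 1 0 1 1 0
0 1 0 1 0
1 0 0 1 0
1 0 1 1 0
0 1 0 1 0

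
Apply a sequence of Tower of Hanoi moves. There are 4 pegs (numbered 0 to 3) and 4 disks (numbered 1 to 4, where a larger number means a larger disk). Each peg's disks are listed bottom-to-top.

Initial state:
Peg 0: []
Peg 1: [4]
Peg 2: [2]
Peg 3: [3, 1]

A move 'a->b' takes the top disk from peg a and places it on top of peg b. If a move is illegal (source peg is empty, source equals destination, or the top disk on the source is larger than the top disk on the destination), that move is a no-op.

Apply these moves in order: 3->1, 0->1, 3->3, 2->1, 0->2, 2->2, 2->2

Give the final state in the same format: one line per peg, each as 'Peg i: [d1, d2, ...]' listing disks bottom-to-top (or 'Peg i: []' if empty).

Answer: Peg 0: []
Peg 1: [4, 1]
Peg 2: [2]
Peg 3: [3]

Derivation:
After move 1 (3->1):
Peg 0: []
Peg 1: [4, 1]
Peg 2: [2]
Peg 3: [3]

After move 2 (0->1):
Peg 0: []
Peg 1: [4, 1]
Peg 2: [2]
Peg 3: [3]

After move 3 (3->3):
Peg 0: []
Peg 1: [4, 1]
Peg 2: [2]
Peg 3: [3]

After move 4 (2->1):
Peg 0: []
Peg 1: [4, 1]
Peg 2: [2]
Peg 3: [3]

After move 5 (0->2):
Peg 0: []
Peg 1: [4, 1]
Peg 2: [2]
Peg 3: [3]

After move 6 (2->2):
Peg 0: []
Peg 1: [4, 1]
Peg 2: [2]
Peg 3: [3]

After move 7 (2->2):
Peg 0: []
Peg 1: [4, 1]
Peg 2: [2]
Peg 3: [3]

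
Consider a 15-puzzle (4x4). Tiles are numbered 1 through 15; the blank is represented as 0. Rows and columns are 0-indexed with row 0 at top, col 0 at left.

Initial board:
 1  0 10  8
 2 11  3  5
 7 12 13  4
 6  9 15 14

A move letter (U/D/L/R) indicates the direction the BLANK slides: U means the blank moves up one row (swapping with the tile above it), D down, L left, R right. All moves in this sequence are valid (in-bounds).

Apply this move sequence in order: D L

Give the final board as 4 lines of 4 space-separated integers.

After move 1 (D):
 1 11 10  8
 2  0  3  5
 7 12 13  4
 6  9 15 14

After move 2 (L):
 1 11 10  8
 0  2  3  5
 7 12 13  4
 6  9 15 14

Answer:  1 11 10  8
 0  2  3  5
 7 12 13  4
 6  9 15 14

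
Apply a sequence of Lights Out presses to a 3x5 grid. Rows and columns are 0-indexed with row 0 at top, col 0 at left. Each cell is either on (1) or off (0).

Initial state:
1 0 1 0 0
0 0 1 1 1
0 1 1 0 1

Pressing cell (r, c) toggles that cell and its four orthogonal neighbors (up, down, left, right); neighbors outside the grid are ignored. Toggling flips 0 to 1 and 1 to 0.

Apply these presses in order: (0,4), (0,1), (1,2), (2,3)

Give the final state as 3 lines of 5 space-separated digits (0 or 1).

After press 1 at (0,4):
1 0 1 1 1
0 0 1 1 0
0 1 1 0 1

After press 2 at (0,1):
0 1 0 1 1
0 1 1 1 0
0 1 1 0 1

After press 3 at (1,2):
0 1 1 1 1
0 0 0 0 0
0 1 0 0 1

After press 4 at (2,3):
0 1 1 1 1
0 0 0 1 0
0 1 1 1 0

Answer: 0 1 1 1 1
0 0 0 1 0
0 1 1 1 0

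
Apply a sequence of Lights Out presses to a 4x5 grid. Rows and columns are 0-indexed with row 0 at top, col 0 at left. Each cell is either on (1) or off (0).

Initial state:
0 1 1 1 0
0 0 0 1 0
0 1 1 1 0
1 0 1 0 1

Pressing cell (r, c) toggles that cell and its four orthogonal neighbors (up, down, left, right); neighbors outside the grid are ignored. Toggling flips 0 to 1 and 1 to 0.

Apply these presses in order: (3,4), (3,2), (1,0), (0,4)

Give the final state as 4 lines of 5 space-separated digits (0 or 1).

After press 1 at (3,4):
0 1 1 1 0
0 0 0 1 0
0 1 1 1 1
1 0 1 1 0

After press 2 at (3,2):
0 1 1 1 0
0 0 0 1 0
0 1 0 1 1
1 1 0 0 0

After press 3 at (1,0):
1 1 1 1 0
1 1 0 1 0
1 1 0 1 1
1 1 0 0 0

After press 4 at (0,4):
1 1 1 0 1
1 1 0 1 1
1 1 0 1 1
1 1 0 0 0

Answer: 1 1 1 0 1
1 1 0 1 1
1 1 0 1 1
1 1 0 0 0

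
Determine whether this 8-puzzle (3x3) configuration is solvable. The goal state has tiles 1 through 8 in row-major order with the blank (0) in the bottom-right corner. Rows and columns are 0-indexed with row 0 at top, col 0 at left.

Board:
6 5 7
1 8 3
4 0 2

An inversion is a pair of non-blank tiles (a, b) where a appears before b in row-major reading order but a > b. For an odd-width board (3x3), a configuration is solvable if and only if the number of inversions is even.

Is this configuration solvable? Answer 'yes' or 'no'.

Inversions (pairs i<j in row-major order where tile[i] > tile[j] > 0): 18
18 is even, so the puzzle is solvable.

Answer: yes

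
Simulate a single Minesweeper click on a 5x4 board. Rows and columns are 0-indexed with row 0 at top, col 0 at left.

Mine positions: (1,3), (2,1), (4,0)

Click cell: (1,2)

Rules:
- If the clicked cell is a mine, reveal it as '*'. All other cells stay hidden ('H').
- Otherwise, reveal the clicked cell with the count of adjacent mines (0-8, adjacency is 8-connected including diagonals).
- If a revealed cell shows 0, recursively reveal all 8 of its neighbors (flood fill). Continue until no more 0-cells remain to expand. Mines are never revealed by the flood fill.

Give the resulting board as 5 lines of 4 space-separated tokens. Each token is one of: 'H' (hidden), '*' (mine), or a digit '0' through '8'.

H H H H
H H 2 H
H H H H
H H H H
H H H H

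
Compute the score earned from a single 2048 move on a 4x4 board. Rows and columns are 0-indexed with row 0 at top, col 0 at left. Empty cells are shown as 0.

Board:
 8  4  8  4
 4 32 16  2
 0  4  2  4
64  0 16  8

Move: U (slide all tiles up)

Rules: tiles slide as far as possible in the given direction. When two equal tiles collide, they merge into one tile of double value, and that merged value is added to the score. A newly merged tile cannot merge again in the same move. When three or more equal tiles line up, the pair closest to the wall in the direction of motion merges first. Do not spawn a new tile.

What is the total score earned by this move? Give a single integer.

Slide up:
col 0: [8, 4, 0, 64] -> [8, 4, 64, 0]  score +0 (running 0)
col 1: [4, 32, 4, 0] -> [4, 32, 4, 0]  score +0 (running 0)
col 2: [8, 16, 2, 16] -> [8, 16, 2, 16]  score +0 (running 0)
col 3: [4, 2, 4, 8] -> [4, 2, 4, 8]  score +0 (running 0)
Board after move:
 8  4  8  4
 4 32 16  2
64  4  2  4
 0  0 16  8

Answer: 0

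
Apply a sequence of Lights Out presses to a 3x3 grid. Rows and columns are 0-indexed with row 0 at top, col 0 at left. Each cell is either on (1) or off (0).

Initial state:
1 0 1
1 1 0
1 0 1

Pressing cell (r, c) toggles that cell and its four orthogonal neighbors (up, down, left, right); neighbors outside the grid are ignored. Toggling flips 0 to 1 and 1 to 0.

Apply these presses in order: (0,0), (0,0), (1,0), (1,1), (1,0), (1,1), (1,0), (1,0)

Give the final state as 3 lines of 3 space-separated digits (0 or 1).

After press 1 at (0,0):
0 1 1
0 1 0
1 0 1

After press 2 at (0,0):
1 0 1
1 1 0
1 0 1

After press 3 at (1,0):
0 0 1
0 0 0
0 0 1

After press 4 at (1,1):
0 1 1
1 1 1
0 1 1

After press 5 at (1,0):
1 1 1
0 0 1
1 1 1

After press 6 at (1,1):
1 0 1
1 1 0
1 0 1

After press 7 at (1,0):
0 0 1
0 0 0
0 0 1

After press 8 at (1,0):
1 0 1
1 1 0
1 0 1

Answer: 1 0 1
1 1 0
1 0 1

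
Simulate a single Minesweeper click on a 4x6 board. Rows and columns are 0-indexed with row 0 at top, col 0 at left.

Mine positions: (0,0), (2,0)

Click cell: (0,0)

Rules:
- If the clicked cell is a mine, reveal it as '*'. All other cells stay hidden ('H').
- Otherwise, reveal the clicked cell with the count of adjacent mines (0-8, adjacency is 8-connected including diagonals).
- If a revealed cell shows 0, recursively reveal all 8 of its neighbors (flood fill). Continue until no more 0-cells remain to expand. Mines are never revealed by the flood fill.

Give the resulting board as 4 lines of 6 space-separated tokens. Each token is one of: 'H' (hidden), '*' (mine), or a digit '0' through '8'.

* H H H H H
H H H H H H
H H H H H H
H H H H H H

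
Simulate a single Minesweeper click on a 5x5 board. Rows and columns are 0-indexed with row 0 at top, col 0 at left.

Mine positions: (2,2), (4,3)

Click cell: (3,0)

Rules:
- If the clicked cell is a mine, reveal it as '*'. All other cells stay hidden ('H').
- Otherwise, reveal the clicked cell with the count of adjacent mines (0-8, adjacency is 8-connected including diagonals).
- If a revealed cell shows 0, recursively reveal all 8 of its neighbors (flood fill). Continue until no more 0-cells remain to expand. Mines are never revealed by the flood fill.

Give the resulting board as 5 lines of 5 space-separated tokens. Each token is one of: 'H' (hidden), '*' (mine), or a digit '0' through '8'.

0 0 0 0 0
0 1 1 1 0
0 1 H 1 0
0 1 2 2 1
0 0 1 H H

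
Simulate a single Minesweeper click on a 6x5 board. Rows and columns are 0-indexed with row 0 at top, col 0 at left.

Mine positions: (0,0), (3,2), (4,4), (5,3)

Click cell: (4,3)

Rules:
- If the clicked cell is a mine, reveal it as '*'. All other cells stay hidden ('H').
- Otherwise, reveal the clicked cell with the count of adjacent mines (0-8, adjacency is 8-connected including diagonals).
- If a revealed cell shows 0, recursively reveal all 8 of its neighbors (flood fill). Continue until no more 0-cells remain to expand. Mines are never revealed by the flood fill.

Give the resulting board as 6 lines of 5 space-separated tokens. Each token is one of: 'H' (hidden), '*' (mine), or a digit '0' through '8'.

H H H H H
H H H H H
H H H H H
H H H H H
H H H 3 H
H H H H H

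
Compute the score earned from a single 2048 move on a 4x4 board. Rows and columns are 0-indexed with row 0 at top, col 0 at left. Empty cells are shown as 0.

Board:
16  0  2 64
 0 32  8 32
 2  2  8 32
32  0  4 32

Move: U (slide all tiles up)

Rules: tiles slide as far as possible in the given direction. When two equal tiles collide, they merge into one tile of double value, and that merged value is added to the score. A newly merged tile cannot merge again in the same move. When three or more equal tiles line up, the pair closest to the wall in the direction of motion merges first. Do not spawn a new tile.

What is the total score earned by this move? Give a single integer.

Answer: 80

Derivation:
Slide up:
col 0: [16, 0, 2, 32] -> [16, 2, 32, 0]  score +0 (running 0)
col 1: [0, 32, 2, 0] -> [32, 2, 0, 0]  score +0 (running 0)
col 2: [2, 8, 8, 4] -> [2, 16, 4, 0]  score +16 (running 16)
col 3: [64, 32, 32, 32] -> [64, 64, 32, 0]  score +64 (running 80)
Board after move:
16 32  2 64
 2  2 16 64
32  0  4 32
 0  0  0  0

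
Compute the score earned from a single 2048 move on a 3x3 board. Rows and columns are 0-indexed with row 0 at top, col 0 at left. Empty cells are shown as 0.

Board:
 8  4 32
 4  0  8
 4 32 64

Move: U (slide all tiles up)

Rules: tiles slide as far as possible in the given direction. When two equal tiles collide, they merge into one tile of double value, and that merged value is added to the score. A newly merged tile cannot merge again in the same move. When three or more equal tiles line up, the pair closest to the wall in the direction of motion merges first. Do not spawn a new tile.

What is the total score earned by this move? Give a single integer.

Slide up:
col 0: [8, 4, 4] -> [8, 8, 0]  score +8 (running 8)
col 1: [4, 0, 32] -> [4, 32, 0]  score +0 (running 8)
col 2: [32, 8, 64] -> [32, 8, 64]  score +0 (running 8)
Board after move:
 8  4 32
 8 32  8
 0  0 64

Answer: 8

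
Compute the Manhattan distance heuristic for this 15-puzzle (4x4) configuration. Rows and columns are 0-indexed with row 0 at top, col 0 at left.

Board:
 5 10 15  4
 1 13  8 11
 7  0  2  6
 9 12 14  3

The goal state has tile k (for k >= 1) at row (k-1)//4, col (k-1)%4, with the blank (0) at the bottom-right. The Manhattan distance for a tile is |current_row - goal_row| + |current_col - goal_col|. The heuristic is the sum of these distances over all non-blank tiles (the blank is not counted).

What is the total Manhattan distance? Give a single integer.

Answer: 31

Derivation:
Tile 5: at (0,0), goal (1,0), distance |0-1|+|0-0| = 1
Tile 10: at (0,1), goal (2,1), distance |0-2|+|1-1| = 2
Tile 15: at (0,2), goal (3,2), distance |0-3|+|2-2| = 3
Tile 4: at (0,3), goal (0,3), distance |0-0|+|3-3| = 0
Tile 1: at (1,0), goal (0,0), distance |1-0|+|0-0| = 1
Tile 13: at (1,1), goal (3,0), distance |1-3|+|1-0| = 3
Tile 8: at (1,2), goal (1,3), distance |1-1|+|2-3| = 1
Tile 11: at (1,3), goal (2,2), distance |1-2|+|3-2| = 2
Tile 7: at (2,0), goal (1,2), distance |2-1|+|0-2| = 3
Tile 2: at (2,2), goal (0,1), distance |2-0|+|2-1| = 3
Tile 6: at (2,3), goal (1,1), distance |2-1|+|3-1| = 3
Tile 9: at (3,0), goal (2,0), distance |3-2|+|0-0| = 1
Tile 12: at (3,1), goal (2,3), distance |3-2|+|1-3| = 3
Tile 14: at (3,2), goal (3,1), distance |3-3|+|2-1| = 1
Tile 3: at (3,3), goal (0,2), distance |3-0|+|3-2| = 4
Sum: 1 + 2 + 3 + 0 + 1 + 3 + 1 + 2 + 3 + 3 + 3 + 1 + 3 + 1 + 4 = 31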